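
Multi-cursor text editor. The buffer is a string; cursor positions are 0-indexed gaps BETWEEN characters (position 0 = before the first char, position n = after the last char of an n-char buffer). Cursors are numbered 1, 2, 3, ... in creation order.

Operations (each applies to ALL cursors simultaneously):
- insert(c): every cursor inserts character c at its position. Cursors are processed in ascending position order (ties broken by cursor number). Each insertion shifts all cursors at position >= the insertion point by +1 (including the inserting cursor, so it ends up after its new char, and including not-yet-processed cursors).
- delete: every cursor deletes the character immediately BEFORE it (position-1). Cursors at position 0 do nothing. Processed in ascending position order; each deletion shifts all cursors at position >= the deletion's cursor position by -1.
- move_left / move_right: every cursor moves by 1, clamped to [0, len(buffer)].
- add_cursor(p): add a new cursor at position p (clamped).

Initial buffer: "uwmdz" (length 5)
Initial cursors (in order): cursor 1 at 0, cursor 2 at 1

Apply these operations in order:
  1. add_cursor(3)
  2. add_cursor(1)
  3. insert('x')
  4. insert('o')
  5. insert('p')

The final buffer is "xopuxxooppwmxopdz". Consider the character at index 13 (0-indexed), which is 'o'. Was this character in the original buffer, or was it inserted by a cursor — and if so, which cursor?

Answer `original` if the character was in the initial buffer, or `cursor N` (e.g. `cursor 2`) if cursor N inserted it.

After op 1 (add_cursor(3)): buffer="uwmdz" (len 5), cursors c1@0 c2@1 c3@3, authorship .....
After op 2 (add_cursor(1)): buffer="uwmdz" (len 5), cursors c1@0 c2@1 c4@1 c3@3, authorship .....
After op 3 (insert('x')): buffer="xuxxwmxdz" (len 9), cursors c1@1 c2@4 c4@4 c3@7, authorship 1.24..3..
After op 4 (insert('o')): buffer="xouxxoowmxodz" (len 13), cursors c1@2 c2@7 c4@7 c3@11, authorship 11.2424..33..
After op 5 (insert('p')): buffer="xopuxxooppwmxopdz" (len 17), cursors c1@3 c2@10 c4@10 c3@15, authorship 111.242424..333..
Authorship (.=original, N=cursor N): 1 1 1 . 2 4 2 4 2 4 . . 3 3 3 . .
Index 13: author = 3

Answer: cursor 3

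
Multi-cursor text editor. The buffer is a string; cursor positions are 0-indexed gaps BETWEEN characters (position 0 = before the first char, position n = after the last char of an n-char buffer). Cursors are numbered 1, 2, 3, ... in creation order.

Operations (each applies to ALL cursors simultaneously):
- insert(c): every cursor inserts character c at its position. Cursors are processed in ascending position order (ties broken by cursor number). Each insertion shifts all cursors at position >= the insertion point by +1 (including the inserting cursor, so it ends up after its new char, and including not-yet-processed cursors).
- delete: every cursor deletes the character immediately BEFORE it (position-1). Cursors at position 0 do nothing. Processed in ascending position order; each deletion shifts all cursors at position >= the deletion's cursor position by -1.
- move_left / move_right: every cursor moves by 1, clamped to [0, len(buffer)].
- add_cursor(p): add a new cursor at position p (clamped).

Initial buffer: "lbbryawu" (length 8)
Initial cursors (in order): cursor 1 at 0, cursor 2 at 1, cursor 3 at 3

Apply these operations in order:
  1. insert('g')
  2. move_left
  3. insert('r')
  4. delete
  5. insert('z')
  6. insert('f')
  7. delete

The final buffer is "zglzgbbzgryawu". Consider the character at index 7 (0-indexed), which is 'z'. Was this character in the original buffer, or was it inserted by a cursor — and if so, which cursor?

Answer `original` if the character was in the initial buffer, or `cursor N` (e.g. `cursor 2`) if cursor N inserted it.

Answer: cursor 3

Derivation:
After op 1 (insert('g')): buffer="glgbbgryawu" (len 11), cursors c1@1 c2@3 c3@6, authorship 1.2..3.....
After op 2 (move_left): buffer="glgbbgryawu" (len 11), cursors c1@0 c2@2 c3@5, authorship 1.2..3.....
After op 3 (insert('r')): buffer="rglrgbbrgryawu" (len 14), cursors c1@1 c2@4 c3@8, authorship 11.22..33.....
After op 4 (delete): buffer="glgbbgryawu" (len 11), cursors c1@0 c2@2 c3@5, authorship 1.2..3.....
After op 5 (insert('z')): buffer="zglzgbbzgryawu" (len 14), cursors c1@1 c2@4 c3@8, authorship 11.22..33.....
After op 6 (insert('f')): buffer="zfglzfgbbzfgryawu" (len 17), cursors c1@2 c2@6 c3@11, authorship 111.222..333.....
After op 7 (delete): buffer="zglzgbbzgryawu" (len 14), cursors c1@1 c2@4 c3@8, authorship 11.22..33.....
Authorship (.=original, N=cursor N): 1 1 . 2 2 . . 3 3 . . . . .
Index 7: author = 3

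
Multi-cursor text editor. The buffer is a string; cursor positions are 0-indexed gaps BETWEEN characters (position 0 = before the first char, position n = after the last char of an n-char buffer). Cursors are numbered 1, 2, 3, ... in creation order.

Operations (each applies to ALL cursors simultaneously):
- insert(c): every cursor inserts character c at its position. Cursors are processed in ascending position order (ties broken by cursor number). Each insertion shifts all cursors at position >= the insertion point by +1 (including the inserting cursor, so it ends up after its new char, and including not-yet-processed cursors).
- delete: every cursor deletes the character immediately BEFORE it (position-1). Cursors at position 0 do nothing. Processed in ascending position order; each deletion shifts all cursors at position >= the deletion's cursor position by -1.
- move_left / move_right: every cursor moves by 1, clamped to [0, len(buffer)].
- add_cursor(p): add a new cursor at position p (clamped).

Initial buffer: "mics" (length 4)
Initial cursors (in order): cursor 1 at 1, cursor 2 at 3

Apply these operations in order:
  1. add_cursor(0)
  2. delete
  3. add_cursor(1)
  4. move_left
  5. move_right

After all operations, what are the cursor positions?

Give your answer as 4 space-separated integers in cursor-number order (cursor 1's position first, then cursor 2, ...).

After op 1 (add_cursor(0)): buffer="mics" (len 4), cursors c3@0 c1@1 c2@3, authorship ....
After op 2 (delete): buffer="is" (len 2), cursors c1@0 c3@0 c2@1, authorship ..
After op 3 (add_cursor(1)): buffer="is" (len 2), cursors c1@0 c3@0 c2@1 c4@1, authorship ..
After op 4 (move_left): buffer="is" (len 2), cursors c1@0 c2@0 c3@0 c4@0, authorship ..
After op 5 (move_right): buffer="is" (len 2), cursors c1@1 c2@1 c3@1 c4@1, authorship ..

Answer: 1 1 1 1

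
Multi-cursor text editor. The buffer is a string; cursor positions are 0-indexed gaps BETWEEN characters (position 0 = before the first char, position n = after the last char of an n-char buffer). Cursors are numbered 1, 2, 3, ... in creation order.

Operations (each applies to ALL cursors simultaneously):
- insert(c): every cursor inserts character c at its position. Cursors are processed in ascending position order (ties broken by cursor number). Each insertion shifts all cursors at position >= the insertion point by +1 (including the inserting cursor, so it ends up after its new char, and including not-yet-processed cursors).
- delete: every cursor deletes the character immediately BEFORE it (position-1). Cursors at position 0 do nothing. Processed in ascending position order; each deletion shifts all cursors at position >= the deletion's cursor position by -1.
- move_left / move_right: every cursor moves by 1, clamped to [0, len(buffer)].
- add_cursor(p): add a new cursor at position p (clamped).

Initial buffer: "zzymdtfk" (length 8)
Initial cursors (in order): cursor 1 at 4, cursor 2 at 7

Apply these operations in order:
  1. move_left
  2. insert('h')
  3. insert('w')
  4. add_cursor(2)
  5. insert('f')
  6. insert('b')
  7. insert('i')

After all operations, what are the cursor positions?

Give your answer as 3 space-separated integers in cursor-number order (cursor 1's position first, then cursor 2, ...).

After op 1 (move_left): buffer="zzymdtfk" (len 8), cursors c1@3 c2@6, authorship ........
After op 2 (insert('h')): buffer="zzyhmdthfk" (len 10), cursors c1@4 c2@8, authorship ...1...2..
After op 3 (insert('w')): buffer="zzyhwmdthwfk" (len 12), cursors c1@5 c2@10, authorship ...11...22..
After op 4 (add_cursor(2)): buffer="zzyhwmdthwfk" (len 12), cursors c3@2 c1@5 c2@10, authorship ...11...22..
After op 5 (insert('f')): buffer="zzfyhwfmdthwffk" (len 15), cursors c3@3 c1@7 c2@13, authorship ..3.111...222..
After op 6 (insert('b')): buffer="zzfbyhwfbmdthwfbfk" (len 18), cursors c3@4 c1@9 c2@16, authorship ..33.1111...2222..
After op 7 (insert('i')): buffer="zzfbiyhwfbimdthwfbifk" (len 21), cursors c3@5 c1@11 c2@19, authorship ..333.11111...22222..

Answer: 11 19 5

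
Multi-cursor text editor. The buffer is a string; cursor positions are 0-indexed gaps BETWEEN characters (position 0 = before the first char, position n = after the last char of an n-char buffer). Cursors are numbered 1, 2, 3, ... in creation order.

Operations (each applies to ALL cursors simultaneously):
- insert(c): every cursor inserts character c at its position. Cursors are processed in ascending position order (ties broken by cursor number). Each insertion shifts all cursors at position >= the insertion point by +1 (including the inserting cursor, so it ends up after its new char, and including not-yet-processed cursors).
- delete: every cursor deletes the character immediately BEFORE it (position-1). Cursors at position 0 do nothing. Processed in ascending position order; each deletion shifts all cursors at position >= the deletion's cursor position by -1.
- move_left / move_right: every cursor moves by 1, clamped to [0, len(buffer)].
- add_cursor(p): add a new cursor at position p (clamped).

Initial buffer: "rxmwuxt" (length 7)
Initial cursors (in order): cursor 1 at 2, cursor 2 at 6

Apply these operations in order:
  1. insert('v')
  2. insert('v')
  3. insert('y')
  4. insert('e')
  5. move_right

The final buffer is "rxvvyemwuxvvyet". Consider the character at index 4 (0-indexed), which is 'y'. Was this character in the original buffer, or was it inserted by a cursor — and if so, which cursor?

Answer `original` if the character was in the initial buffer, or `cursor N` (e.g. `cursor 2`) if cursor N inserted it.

After op 1 (insert('v')): buffer="rxvmwuxvt" (len 9), cursors c1@3 c2@8, authorship ..1....2.
After op 2 (insert('v')): buffer="rxvvmwuxvvt" (len 11), cursors c1@4 c2@10, authorship ..11....22.
After op 3 (insert('y')): buffer="rxvvymwuxvvyt" (len 13), cursors c1@5 c2@12, authorship ..111....222.
After op 4 (insert('e')): buffer="rxvvyemwuxvvyet" (len 15), cursors c1@6 c2@14, authorship ..1111....2222.
After op 5 (move_right): buffer="rxvvyemwuxvvyet" (len 15), cursors c1@7 c2@15, authorship ..1111....2222.
Authorship (.=original, N=cursor N): . . 1 1 1 1 . . . . 2 2 2 2 .
Index 4: author = 1

Answer: cursor 1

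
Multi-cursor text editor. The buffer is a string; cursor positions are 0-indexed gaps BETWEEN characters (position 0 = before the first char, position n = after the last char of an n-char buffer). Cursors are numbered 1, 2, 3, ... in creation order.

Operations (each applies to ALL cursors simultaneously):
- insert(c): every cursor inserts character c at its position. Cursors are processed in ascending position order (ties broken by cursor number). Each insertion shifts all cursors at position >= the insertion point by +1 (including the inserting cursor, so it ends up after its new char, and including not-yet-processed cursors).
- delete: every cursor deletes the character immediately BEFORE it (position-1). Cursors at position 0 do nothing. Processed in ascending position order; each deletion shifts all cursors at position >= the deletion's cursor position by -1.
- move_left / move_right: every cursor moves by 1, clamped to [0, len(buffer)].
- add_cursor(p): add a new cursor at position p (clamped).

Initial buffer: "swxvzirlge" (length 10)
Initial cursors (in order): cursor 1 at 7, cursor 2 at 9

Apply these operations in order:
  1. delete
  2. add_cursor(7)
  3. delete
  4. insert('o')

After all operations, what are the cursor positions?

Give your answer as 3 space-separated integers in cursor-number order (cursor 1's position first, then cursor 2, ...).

After op 1 (delete): buffer="swxvzile" (len 8), cursors c1@6 c2@7, authorship ........
After op 2 (add_cursor(7)): buffer="swxvzile" (len 8), cursors c1@6 c2@7 c3@7, authorship ........
After op 3 (delete): buffer="swxve" (len 5), cursors c1@4 c2@4 c3@4, authorship .....
After op 4 (insert('o')): buffer="swxvoooe" (len 8), cursors c1@7 c2@7 c3@7, authorship ....123.

Answer: 7 7 7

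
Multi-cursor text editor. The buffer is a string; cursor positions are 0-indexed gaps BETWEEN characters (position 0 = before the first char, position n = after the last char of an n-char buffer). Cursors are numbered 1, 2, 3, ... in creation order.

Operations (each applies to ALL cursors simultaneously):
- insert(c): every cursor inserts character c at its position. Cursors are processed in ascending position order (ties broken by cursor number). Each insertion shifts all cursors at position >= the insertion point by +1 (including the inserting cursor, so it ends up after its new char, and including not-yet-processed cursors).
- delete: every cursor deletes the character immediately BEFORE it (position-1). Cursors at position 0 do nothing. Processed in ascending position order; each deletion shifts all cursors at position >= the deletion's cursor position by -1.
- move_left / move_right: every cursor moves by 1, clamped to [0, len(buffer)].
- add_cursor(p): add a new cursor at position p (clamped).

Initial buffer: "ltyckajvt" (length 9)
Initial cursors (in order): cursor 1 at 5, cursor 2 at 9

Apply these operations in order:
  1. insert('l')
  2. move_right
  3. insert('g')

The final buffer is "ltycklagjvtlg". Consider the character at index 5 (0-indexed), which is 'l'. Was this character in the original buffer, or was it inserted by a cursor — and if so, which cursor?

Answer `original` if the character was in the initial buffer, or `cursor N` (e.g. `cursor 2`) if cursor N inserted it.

Answer: cursor 1

Derivation:
After op 1 (insert('l')): buffer="ltycklajvtl" (len 11), cursors c1@6 c2@11, authorship .....1....2
After op 2 (move_right): buffer="ltycklajvtl" (len 11), cursors c1@7 c2@11, authorship .....1....2
After op 3 (insert('g')): buffer="ltycklagjvtlg" (len 13), cursors c1@8 c2@13, authorship .....1.1...22
Authorship (.=original, N=cursor N): . . . . . 1 . 1 . . . 2 2
Index 5: author = 1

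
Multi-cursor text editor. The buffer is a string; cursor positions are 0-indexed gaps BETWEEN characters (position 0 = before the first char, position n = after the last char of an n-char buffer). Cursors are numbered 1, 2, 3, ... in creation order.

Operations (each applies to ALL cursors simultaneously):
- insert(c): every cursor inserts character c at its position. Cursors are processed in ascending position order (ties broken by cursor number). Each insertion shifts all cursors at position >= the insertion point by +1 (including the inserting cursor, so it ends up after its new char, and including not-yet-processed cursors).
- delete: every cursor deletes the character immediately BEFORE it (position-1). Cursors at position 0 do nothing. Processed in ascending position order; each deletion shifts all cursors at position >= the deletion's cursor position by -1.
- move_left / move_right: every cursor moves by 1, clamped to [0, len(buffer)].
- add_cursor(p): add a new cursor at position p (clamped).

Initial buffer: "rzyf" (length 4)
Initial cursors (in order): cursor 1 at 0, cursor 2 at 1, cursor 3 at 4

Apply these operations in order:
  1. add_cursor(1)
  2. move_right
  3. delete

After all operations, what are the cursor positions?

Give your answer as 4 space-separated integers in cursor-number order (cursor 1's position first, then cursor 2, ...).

After op 1 (add_cursor(1)): buffer="rzyf" (len 4), cursors c1@0 c2@1 c4@1 c3@4, authorship ....
After op 2 (move_right): buffer="rzyf" (len 4), cursors c1@1 c2@2 c4@2 c3@4, authorship ....
After op 3 (delete): buffer="y" (len 1), cursors c1@0 c2@0 c4@0 c3@1, authorship .

Answer: 0 0 1 0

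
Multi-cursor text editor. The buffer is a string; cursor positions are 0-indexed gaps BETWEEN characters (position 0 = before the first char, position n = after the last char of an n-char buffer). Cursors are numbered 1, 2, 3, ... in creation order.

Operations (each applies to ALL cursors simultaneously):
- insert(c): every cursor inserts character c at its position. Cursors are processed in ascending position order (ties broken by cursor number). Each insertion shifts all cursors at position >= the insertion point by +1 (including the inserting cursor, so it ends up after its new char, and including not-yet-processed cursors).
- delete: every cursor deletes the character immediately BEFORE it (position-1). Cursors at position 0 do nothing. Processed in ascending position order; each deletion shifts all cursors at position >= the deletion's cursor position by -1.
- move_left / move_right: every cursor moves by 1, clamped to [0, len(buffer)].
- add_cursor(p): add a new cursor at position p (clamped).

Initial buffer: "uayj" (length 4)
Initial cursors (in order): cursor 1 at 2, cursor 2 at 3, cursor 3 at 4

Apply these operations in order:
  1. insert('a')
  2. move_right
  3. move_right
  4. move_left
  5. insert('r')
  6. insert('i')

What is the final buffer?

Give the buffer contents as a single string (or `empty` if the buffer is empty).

After op 1 (insert('a')): buffer="uaayaja" (len 7), cursors c1@3 c2@5 c3@7, authorship ..1.2.3
After op 2 (move_right): buffer="uaayaja" (len 7), cursors c1@4 c2@6 c3@7, authorship ..1.2.3
After op 3 (move_right): buffer="uaayaja" (len 7), cursors c1@5 c2@7 c3@7, authorship ..1.2.3
After op 4 (move_left): buffer="uaayaja" (len 7), cursors c1@4 c2@6 c3@6, authorship ..1.2.3
After op 5 (insert('r')): buffer="uaayrajrra" (len 10), cursors c1@5 c2@9 c3@9, authorship ..1.12.233
After op 6 (insert('i')): buffer="uaayriajrriia" (len 13), cursors c1@6 c2@12 c3@12, authorship ..1.112.23233

Answer: uaayriajrriia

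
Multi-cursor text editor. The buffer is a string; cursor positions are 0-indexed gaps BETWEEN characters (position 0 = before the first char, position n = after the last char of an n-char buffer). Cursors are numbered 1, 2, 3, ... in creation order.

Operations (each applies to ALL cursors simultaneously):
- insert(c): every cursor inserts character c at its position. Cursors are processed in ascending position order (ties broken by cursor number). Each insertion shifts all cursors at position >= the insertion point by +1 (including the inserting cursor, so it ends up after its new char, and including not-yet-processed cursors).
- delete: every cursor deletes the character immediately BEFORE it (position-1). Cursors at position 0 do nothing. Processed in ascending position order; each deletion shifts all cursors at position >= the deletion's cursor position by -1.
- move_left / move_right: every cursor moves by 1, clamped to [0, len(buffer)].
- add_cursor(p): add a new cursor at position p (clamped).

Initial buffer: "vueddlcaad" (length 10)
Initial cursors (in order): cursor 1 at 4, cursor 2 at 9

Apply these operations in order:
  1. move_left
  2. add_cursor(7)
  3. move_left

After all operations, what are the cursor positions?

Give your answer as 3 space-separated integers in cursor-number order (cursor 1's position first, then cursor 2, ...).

Answer: 2 7 6

Derivation:
After op 1 (move_left): buffer="vueddlcaad" (len 10), cursors c1@3 c2@8, authorship ..........
After op 2 (add_cursor(7)): buffer="vueddlcaad" (len 10), cursors c1@3 c3@7 c2@8, authorship ..........
After op 3 (move_left): buffer="vueddlcaad" (len 10), cursors c1@2 c3@6 c2@7, authorship ..........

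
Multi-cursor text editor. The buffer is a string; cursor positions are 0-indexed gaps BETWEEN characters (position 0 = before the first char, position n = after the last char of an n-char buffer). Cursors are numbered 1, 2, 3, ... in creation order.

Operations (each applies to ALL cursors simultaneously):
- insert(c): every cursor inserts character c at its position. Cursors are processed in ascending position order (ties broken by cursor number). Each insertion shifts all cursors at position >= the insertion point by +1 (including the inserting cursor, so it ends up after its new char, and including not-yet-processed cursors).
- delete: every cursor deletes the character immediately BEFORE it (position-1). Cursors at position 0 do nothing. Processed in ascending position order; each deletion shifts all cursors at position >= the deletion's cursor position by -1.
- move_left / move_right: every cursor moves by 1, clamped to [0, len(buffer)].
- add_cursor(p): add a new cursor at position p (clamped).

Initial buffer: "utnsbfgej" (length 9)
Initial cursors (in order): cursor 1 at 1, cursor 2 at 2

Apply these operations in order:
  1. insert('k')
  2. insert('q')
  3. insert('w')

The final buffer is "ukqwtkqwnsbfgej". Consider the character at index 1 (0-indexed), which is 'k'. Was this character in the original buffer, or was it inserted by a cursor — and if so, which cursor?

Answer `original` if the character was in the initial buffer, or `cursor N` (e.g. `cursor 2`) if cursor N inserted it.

After op 1 (insert('k')): buffer="uktknsbfgej" (len 11), cursors c1@2 c2@4, authorship .1.2.......
After op 2 (insert('q')): buffer="ukqtkqnsbfgej" (len 13), cursors c1@3 c2@6, authorship .11.22.......
After op 3 (insert('w')): buffer="ukqwtkqwnsbfgej" (len 15), cursors c1@4 c2@8, authorship .111.222.......
Authorship (.=original, N=cursor N): . 1 1 1 . 2 2 2 . . . . . . .
Index 1: author = 1

Answer: cursor 1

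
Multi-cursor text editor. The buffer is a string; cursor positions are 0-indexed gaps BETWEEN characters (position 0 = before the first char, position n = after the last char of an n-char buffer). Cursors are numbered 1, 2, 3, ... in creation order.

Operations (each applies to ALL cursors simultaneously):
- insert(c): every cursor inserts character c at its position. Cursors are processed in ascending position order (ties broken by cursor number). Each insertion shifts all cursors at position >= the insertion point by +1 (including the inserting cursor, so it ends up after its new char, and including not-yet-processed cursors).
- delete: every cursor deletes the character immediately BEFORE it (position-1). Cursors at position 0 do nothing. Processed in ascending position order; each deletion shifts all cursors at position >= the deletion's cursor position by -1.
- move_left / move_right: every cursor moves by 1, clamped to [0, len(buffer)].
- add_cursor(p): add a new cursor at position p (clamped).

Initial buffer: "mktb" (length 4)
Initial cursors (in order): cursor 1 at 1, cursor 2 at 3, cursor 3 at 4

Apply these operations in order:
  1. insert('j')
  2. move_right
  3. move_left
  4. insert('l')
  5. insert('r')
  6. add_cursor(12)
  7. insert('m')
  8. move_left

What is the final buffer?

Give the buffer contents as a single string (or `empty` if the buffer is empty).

Answer: mjlrmktjlrmblrmmj

Derivation:
After op 1 (insert('j')): buffer="mjktjbj" (len 7), cursors c1@2 c2@5 c3@7, authorship .1..2.3
After op 2 (move_right): buffer="mjktjbj" (len 7), cursors c1@3 c2@6 c3@7, authorship .1..2.3
After op 3 (move_left): buffer="mjktjbj" (len 7), cursors c1@2 c2@5 c3@6, authorship .1..2.3
After op 4 (insert('l')): buffer="mjlktjlblj" (len 10), cursors c1@3 c2@7 c3@9, authorship .11..22.33
After op 5 (insert('r')): buffer="mjlrktjlrblrj" (len 13), cursors c1@4 c2@9 c3@12, authorship .111..222.333
After op 6 (add_cursor(12)): buffer="mjlrktjlrblrj" (len 13), cursors c1@4 c2@9 c3@12 c4@12, authorship .111..222.333
After op 7 (insert('m')): buffer="mjlrmktjlrmblrmmj" (len 17), cursors c1@5 c2@11 c3@16 c4@16, authorship .1111..2222.33343
After op 8 (move_left): buffer="mjlrmktjlrmblrmmj" (len 17), cursors c1@4 c2@10 c3@15 c4@15, authorship .1111..2222.33343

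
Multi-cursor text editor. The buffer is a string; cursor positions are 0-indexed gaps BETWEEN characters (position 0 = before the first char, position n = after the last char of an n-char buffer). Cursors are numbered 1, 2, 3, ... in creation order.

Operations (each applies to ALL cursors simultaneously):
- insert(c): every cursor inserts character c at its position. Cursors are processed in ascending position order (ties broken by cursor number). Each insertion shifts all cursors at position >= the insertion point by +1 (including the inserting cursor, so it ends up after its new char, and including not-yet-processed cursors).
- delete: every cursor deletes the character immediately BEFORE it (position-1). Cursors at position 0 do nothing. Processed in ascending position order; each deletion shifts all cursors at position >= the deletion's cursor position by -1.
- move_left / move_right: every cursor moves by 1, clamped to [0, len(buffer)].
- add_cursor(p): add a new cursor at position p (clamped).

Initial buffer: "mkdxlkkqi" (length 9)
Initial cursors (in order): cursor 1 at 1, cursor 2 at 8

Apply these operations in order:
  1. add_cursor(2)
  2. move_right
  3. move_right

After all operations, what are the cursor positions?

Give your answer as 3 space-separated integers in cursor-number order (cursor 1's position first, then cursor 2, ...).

After op 1 (add_cursor(2)): buffer="mkdxlkkqi" (len 9), cursors c1@1 c3@2 c2@8, authorship .........
After op 2 (move_right): buffer="mkdxlkkqi" (len 9), cursors c1@2 c3@3 c2@9, authorship .........
After op 3 (move_right): buffer="mkdxlkkqi" (len 9), cursors c1@3 c3@4 c2@9, authorship .........

Answer: 3 9 4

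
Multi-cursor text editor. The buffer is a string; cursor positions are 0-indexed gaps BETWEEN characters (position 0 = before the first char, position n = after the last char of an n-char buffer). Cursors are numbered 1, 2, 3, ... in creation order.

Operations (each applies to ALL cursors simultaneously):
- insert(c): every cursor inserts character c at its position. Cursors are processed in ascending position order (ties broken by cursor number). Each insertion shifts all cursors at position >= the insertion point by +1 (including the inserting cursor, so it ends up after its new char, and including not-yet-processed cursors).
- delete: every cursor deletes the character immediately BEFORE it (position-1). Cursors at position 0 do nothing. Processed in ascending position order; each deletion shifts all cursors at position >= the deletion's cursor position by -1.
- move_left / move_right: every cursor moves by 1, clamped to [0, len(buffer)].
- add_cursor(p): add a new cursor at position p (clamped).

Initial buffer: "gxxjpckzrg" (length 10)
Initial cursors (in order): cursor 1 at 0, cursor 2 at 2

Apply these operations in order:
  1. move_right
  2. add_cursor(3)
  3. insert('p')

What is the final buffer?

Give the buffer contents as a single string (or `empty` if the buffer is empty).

After op 1 (move_right): buffer="gxxjpckzrg" (len 10), cursors c1@1 c2@3, authorship ..........
After op 2 (add_cursor(3)): buffer="gxxjpckzrg" (len 10), cursors c1@1 c2@3 c3@3, authorship ..........
After op 3 (insert('p')): buffer="gpxxppjpckzrg" (len 13), cursors c1@2 c2@6 c3@6, authorship .1..23.......

Answer: gpxxppjpckzrg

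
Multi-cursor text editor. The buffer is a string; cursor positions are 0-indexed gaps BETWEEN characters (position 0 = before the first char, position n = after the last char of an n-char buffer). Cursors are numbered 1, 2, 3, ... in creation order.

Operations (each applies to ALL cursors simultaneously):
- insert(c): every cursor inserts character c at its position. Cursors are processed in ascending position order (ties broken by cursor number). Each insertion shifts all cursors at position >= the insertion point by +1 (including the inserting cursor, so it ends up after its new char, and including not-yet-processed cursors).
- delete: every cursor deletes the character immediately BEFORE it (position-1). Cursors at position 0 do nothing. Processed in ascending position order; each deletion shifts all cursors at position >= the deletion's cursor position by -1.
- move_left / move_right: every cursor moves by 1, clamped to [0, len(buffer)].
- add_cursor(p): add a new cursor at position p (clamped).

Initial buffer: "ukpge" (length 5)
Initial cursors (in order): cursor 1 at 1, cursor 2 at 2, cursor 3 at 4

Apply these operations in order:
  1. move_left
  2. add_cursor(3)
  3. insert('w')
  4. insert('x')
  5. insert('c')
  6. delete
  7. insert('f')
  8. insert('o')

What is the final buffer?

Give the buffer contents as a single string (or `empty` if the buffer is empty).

Answer: wxfouwxfokpwwxxffooge

Derivation:
After op 1 (move_left): buffer="ukpge" (len 5), cursors c1@0 c2@1 c3@3, authorship .....
After op 2 (add_cursor(3)): buffer="ukpge" (len 5), cursors c1@0 c2@1 c3@3 c4@3, authorship .....
After op 3 (insert('w')): buffer="wuwkpwwge" (len 9), cursors c1@1 c2@3 c3@7 c4@7, authorship 1.2..34..
After op 4 (insert('x')): buffer="wxuwxkpwwxxge" (len 13), cursors c1@2 c2@5 c3@11 c4@11, authorship 11.22..3434..
After op 5 (insert('c')): buffer="wxcuwxckpwwxxccge" (len 17), cursors c1@3 c2@7 c3@15 c4@15, authorship 111.222..343434..
After op 6 (delete): buffer="wxuwxkpwwxxge" (len 13), cursors c1@2 c2@5 c3@11 c4@11, authorship 11.22..3434..
After op 7 (insert('f')): buffer="wxfuwxfkpwwxxffge" (len 17), cursors c1@3 c2@7 c3@15 c4@15, authorship 111.222..343434..
After op 8 (insert('o')): buffer="wxfouwxfokpwwxxffooge" (len 21), cursors c1@4 c2@9 c3@19 c4@19, authorship 1111.2222..34343434..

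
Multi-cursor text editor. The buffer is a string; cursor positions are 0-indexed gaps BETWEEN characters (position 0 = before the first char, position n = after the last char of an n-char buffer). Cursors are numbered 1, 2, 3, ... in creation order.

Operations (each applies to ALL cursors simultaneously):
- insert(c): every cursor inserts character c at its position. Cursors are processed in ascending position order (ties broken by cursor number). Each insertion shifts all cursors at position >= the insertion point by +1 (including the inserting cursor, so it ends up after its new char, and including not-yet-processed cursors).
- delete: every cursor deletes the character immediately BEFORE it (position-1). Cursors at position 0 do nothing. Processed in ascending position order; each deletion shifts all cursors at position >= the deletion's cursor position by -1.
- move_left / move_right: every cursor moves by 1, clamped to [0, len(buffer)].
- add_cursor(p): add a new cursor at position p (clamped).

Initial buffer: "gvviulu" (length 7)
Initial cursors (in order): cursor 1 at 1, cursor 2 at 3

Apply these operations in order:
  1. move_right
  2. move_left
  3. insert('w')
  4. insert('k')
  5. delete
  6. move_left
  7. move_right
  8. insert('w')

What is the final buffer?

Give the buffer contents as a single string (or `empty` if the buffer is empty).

After op 1 (move_right): buffer="gvviulu" (len 7), cursors c1@2 c2@4, authorship .......
After op 2 (move_left): buffer="gvviulu" (len 7), cursors c1@1 c2@3, authorship .......
After op 3 (insert('w')): buffer="gwvvwiulu" (len 9), cursors c1@2 c2@5, authorship .1..2....
After op 4 (insert('k')): buffer="gwkvvwkiulu" (len 11), cursors c1@3 c2@7, authorship .11..22....
After op 5 (delete): buffer="gwvvwiulu" (len 9), cursors c1@2 c2@5, authorship .1..2....
After op 6 (move_left): buffer="gwvvwiulu" (len 9), cursors c1@1 c2@4, authorship .1..2....
After op 7 (move_right): buffer="gwvvwiulu" (len 9), cursors c1@2 c2@5, authorship .1..2....
After op 8 (insert('w')): buffer="gwwvvwwiulu" (len 11), cursors c1@3 c2@7, authorship .11..22....

Answer: gwwvvwwiulu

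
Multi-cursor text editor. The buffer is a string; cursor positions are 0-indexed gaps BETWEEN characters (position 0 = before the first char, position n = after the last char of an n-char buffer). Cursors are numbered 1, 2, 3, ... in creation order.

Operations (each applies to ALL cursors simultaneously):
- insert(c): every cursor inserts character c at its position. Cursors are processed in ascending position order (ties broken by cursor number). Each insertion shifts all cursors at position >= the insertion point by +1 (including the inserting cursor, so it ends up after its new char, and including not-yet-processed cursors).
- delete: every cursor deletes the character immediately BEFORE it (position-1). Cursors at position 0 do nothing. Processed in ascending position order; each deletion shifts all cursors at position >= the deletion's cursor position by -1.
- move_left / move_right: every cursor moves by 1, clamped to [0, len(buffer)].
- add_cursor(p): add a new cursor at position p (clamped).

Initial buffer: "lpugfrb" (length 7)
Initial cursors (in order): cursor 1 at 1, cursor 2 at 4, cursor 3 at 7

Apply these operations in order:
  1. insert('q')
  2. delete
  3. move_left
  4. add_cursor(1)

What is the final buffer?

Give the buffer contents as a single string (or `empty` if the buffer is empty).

After op 1 (insert('q')): buffer="lqpugqfrbq" (len 10), cursors c1@2 c2@6 c3@10, authorship .1...2...3
After op 2 (delete): buffer="lpugfrb" (len 7), cursors c1@1 c2@4 c3@7, authorship .......
After op 3 (move_left): buffer="lpugfrb" (len 7), cursors c1@0 c2@3 c3@6, authorship .......
After op 4 (add_cursor(1)): buffer="lpugfrb" (len 7), cursors c1@0 c4@1 c2@3 c3@6, authorship .......

Answer: lpugfrb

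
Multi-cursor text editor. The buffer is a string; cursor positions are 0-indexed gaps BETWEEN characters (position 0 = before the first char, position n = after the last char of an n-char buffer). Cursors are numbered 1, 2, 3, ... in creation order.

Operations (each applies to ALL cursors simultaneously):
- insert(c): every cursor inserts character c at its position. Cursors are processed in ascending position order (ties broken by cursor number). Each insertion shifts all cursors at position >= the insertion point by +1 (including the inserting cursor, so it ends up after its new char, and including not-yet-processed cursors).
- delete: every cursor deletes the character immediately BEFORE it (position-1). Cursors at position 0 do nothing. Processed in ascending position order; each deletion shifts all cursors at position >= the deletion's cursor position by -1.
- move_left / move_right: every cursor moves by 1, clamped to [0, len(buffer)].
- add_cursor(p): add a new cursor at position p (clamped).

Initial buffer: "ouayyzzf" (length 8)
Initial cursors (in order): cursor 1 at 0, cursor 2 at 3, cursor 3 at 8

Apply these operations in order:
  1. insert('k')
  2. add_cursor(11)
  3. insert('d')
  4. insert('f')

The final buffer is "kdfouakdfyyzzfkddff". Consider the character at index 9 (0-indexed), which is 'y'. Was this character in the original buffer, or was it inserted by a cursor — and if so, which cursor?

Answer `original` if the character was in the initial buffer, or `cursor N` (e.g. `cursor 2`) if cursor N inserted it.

Answer: original

Derivation:
After op 1 (insert('k')): buffer="kouakyyzzfk" (len 11), cursors c1@1 c2@5 c3@11, authorship 1...2.....3
After op 2 (add_cursor(11)): buffer="kouakyyzzfk" (len 11), cursors c1@1 c2@5 c3@11 c4@11, authorship 1...2.....3
After op 3 (insert('d')): buffer="kdouakdyyzzfkdd" (len 15), cursors c1@2 c2@7 c3@15 c4@15, authorship 11...22.....334
After op 4 (insert('f')): buffer="kdfouakdfyyzzfkddff" (len 19), cursors c1@3 c2@9 c3@19 c4@19, authorship 111...222.....33434
Authorship (.=original, N=cursor N): 1 1 1 . . . 2 2 2 . . . . . 3 3 4 3 4
Index 9: author = original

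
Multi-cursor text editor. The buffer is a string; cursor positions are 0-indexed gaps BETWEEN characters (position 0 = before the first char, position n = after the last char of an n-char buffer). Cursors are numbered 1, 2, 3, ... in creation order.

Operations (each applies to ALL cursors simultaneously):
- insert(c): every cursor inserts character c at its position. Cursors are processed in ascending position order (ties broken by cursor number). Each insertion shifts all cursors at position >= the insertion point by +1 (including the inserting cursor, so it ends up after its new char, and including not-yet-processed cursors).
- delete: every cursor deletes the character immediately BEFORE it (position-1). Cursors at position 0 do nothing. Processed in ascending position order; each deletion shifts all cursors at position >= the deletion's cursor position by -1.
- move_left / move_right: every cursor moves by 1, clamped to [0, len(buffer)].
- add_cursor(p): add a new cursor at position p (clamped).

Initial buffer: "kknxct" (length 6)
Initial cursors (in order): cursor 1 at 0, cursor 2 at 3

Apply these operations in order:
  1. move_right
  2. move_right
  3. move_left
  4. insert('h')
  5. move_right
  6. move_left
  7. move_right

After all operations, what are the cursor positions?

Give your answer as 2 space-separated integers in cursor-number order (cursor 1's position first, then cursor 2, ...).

After op 1 (move_right): buffer="kknxct" (len 6), cursors c1@1 c2@4, authorship ......
After op 2 (move_right): buffer="kknxct" (len 6), cursors c1@2 c2@5, authorship ......
After op 3 (move_left): buffer="kknxct" (len 6), cursors c1@1 c2@4, authorship ......
After op 4 (insert('h')): buffer="khknxhct" (len 8), cursors c1@2 c2@6, authorship .1...2..
After op 5 (move_right): buffer="khknxhct" (len 8), cursors c1@3 c2@7, authorship .1...2..
After op 6 (move_left): buffer="khknxhct" (len 8), cursors c1@2 c2@6, authorship .1...2..
After op 7 (move_right): buffer="khknxhct" (len 8), cursors c1@3 c2@7, authorship .1...2..

Answer: 3 7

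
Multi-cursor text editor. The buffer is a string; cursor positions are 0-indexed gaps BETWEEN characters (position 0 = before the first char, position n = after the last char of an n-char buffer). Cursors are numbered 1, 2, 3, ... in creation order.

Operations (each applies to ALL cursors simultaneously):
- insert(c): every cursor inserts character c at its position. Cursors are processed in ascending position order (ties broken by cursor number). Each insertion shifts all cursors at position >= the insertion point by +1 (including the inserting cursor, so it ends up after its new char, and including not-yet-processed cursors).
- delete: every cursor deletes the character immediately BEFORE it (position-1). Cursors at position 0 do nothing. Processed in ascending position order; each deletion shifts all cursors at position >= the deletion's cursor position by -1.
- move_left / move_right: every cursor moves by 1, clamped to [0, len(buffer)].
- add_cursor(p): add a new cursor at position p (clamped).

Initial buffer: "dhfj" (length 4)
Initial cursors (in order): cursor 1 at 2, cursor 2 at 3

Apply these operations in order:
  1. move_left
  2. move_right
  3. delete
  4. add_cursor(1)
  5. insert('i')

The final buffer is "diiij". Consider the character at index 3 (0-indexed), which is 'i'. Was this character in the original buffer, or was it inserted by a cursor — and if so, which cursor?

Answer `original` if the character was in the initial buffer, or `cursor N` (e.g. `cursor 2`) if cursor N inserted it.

Answer: cursor 3

Derivation:
After op 1 (move_left): buffer="dhfj" (len 4), cursors c1@1 c2@2, authorship ....
After op 2 (move_right): buffer="dhfj" (len 4), cursors c1@2 c2@3, authorship ....
After op 3 (delete): buffer="dj" (len 2), cursors c1@1 c2@1, authorship ..
After op 4 (add_cursor(1)): buffer="dj" (len 2), cursors c1@1 c2@1 c3@1, authorship ..
After op 5 (insert('i')): buffer="diiij" (len 5), cursors c1@4 c2@4 c3@4, authorship .123.
Authorship (.=original, N=cursor N): . 1 2 3 .
Index 3: author = 3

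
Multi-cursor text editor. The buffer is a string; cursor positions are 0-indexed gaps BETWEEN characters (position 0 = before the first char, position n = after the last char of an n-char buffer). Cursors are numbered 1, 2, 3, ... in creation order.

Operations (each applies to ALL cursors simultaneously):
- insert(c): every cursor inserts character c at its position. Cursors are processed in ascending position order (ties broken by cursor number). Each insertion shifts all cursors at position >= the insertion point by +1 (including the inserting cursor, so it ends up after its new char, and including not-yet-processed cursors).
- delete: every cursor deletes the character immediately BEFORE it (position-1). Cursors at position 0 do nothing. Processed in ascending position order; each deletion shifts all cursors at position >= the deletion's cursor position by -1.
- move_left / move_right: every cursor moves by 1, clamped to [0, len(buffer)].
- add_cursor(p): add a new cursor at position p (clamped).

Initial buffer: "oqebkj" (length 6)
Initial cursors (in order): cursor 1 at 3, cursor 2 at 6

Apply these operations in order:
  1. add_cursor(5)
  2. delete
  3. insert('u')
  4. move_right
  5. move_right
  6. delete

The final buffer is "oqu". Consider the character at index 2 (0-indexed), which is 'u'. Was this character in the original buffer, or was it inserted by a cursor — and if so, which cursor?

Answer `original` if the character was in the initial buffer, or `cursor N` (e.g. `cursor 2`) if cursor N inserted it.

Answer: cursor 1

Derivation:
After op 1 (add_cursor(5)): buffer="oqebkj" (len 6), cursors c1@3 c3@5 c2@6, authorship ......
After op 2 (delete): buffer="oqb" (len 3), cursors c1@2 c2@3 c3@3, authorship ...
After op 3 (insert('u')): buffer="oqubuu" (len 6), cursors c1@3 c2@6 c3@6, authorship ..1.23
After op 4 (move_right): buffer="oqubuu" (len 6), cursors c1@4 c2@6 c3@6, authorship ..1.23
After op 5 (move_right): buffer="oqubuu" (len 6), cursors c1@5 c2@6 c3@6, authorship ..1.23
After op 6 (delete): buffer="oqu" (len 3), cursors c1@3 c2@3 c3@3, authorship ..1
Authorship (.=original, N=cursor N): . . 1
Index 2: author = 1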